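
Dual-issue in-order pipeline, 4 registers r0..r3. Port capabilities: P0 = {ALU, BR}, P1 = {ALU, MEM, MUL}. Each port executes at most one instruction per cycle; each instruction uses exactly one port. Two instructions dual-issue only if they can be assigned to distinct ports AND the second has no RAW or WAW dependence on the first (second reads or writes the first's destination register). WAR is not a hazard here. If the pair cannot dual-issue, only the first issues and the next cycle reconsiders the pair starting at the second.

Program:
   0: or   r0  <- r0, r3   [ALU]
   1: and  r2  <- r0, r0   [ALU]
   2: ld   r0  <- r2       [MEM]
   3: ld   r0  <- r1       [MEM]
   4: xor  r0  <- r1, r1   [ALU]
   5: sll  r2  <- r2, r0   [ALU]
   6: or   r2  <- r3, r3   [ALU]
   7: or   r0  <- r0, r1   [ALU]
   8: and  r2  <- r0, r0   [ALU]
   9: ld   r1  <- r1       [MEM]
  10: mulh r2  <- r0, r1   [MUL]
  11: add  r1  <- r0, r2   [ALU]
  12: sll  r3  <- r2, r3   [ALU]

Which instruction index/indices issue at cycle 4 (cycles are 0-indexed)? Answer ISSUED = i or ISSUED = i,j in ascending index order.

[0] i0  or  -- RAW r0
[1] i1  and  -- RAW r2
[2] i2  ld  -- no-port MEM/MEM
[3] i3  ld  -- WAW r0
[4] i4  xor  -- RAW r0
[5] i5  sll  -- WAW r2
[6] i6/i7  or;or  -- pair
[7] i8/i9  and;ld  -- pair
[8] i10  mulh  -- RAW r2
[9] i11/i12  add;sll  -- pair

ISSUED = 4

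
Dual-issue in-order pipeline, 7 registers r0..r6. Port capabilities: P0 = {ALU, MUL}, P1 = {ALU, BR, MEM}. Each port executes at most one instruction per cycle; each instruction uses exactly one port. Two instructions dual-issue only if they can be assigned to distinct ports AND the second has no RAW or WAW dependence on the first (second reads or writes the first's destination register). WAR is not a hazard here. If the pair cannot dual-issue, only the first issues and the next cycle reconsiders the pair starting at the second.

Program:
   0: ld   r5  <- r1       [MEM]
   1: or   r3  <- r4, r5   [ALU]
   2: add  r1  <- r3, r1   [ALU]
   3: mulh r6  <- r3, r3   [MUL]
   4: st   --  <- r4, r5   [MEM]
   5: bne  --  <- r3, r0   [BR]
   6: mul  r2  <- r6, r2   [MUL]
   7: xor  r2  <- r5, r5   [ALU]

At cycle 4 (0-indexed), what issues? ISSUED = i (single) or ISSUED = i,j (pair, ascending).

ISSUED = 5,6

t=0 i0:ld ; RAW r5
t=1 i1:or ; RAW r3
t=2 i2/i3:add mulh ; 2-wide
t=3 i4:st ; no-port MEM/BR
t=4 i5/i6:bne mul ; 2-wide
t=5 i7:xor ; tail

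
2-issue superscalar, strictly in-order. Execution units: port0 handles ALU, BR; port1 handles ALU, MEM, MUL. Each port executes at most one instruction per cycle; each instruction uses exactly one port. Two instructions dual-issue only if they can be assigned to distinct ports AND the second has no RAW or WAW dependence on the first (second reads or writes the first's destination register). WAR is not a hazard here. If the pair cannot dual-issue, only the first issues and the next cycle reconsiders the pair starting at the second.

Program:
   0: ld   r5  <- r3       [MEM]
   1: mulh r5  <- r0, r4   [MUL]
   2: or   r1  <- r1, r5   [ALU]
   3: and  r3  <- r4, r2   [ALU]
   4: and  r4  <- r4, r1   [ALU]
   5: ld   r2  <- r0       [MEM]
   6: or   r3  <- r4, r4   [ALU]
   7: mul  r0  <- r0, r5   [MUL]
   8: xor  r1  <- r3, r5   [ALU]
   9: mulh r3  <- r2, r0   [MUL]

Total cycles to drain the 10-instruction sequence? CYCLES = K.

t=0 i0:ld ; no-port MEM/MUL
t=1 i1:mulh ; RAW r5
t=2 i2&i3:or and ; dual
t=3 i4&i5:and ld ; dual
t=4 i6&i7:or mul ; dual
t=5 i8&i9:xor mulh ; dual

CYCLES = 6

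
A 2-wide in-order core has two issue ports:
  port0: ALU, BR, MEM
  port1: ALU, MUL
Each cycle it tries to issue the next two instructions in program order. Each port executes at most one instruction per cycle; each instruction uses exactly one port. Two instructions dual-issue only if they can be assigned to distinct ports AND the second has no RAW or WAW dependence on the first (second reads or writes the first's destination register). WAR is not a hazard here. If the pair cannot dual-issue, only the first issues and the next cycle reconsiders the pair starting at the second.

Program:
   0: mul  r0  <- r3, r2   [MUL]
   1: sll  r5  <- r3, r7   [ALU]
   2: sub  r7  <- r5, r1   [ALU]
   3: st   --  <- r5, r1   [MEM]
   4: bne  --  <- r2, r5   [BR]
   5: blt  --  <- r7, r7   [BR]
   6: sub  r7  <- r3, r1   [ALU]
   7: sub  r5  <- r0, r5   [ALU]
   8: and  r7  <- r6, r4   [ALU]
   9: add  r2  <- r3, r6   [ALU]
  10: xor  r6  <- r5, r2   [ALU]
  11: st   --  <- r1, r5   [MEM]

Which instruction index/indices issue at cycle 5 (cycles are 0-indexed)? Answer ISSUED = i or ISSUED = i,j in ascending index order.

t=0 i0+i1:mul.MUL;sll.ALU ; dual
t=1 i2+i3:sub.ALU;st.MEM ; dual
t=2 i4:bne.BR ; no-port BR/BR
t=3 i5+i6:blt.BR;sub.ALU ; dual
t=4 i7+i8:sub.ALU;and.ALU ; dual
t=5 i9:add.ALU ; RAW r2
t=6 i10+i11:xor.ALU;st.MEM ; dual

ISSUED = 9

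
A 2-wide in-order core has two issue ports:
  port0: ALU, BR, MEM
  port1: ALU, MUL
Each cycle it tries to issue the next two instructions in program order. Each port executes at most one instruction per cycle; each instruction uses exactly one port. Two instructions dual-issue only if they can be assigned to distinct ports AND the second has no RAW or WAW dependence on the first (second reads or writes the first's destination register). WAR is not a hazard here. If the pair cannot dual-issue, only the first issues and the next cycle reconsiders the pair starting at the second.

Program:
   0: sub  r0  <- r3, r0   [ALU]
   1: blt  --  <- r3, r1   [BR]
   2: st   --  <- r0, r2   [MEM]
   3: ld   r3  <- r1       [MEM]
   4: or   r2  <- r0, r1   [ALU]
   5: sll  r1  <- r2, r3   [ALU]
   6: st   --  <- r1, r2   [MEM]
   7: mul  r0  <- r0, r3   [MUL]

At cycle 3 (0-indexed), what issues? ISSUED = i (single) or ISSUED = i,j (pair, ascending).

ISSUED = 5

#0 head=0: sub+blt i0,i1 dual
#1 head=2: st i2 no-port MEM/MEM
#2 head=3: ld+or i3,i4 dual
#3 head=5: sll i5 RAW r1
#4 head=6: st+mul i6,i7 dual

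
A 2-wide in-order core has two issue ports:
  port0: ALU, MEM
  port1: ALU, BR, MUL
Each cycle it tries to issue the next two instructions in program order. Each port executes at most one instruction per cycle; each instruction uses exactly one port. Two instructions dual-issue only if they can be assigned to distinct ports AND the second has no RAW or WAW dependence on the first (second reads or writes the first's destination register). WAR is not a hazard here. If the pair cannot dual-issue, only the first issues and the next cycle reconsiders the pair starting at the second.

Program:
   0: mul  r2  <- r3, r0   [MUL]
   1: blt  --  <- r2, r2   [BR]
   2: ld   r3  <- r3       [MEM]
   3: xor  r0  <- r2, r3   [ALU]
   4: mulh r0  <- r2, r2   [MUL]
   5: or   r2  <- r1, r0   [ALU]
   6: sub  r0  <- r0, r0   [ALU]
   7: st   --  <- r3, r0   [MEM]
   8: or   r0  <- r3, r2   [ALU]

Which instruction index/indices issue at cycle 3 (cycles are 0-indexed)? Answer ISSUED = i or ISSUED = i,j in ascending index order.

ISSUED = 4

0. mul.MUL @i0  | no-port MUL/BR
1. blt.BR;ld.MEM @i1,i2  | dual
2. xor.ALU @i3  | WAW r0
3. mulh.MUL @i4  | RAW r0
4. or.ALU;sub.ALU @i5,i6  | dual
5. st.MEM;or.ALU @i7,i8  | dual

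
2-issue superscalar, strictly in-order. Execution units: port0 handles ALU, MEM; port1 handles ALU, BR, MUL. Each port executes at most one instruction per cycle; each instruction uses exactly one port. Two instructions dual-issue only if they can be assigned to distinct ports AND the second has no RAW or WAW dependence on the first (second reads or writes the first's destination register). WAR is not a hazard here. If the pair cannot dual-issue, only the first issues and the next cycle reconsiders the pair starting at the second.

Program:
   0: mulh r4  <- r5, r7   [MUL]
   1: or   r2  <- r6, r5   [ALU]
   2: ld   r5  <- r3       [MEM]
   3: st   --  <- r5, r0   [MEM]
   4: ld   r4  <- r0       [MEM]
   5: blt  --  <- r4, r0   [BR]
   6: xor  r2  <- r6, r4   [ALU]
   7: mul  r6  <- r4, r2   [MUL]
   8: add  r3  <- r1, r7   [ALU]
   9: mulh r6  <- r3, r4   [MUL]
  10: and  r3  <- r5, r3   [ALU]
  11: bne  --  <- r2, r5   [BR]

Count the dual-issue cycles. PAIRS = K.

PAIRS = 4

  cy0 -> i0+i1 (mulh+or) pair
  cy1 -> i2 (ld) no-port MEM/MEM
  cy2 -> i3 (st) no-port MEM/MEM
  cy3 -> i4 (ld) RAW r4
  cy4 -> i5+i6 (blt+xor) pair
  cy5 -> i7+i8 (mul+add) pair
  cy6 -> i9+i10 (mulh+and) pair
  cy7 -> i11 (bne) tail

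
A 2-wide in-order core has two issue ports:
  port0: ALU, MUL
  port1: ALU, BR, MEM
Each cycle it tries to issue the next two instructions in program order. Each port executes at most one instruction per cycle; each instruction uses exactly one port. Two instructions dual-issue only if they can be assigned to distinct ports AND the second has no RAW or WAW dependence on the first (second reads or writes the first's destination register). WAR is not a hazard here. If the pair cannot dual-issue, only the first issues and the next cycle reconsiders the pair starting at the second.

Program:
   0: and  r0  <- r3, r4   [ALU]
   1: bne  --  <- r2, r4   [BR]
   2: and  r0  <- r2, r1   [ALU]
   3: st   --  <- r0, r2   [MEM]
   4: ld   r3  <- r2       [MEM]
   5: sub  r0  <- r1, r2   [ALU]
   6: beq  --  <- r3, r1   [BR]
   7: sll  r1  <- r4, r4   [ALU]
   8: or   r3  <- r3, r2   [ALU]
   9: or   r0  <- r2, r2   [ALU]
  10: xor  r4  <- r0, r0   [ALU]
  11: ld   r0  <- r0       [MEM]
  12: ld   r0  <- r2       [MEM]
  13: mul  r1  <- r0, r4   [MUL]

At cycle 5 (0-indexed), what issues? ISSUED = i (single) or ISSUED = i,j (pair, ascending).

ISSUED = 8,9

[0] i0&i1  and.ALU+bne.BR  -- dual
[1] i2  and.ALU  -- RAW r0
[2] i3  st.MEM  -- no-port MEM/MEM
[3] i4&i5  ld.MEM+sub.ALU  -- dual
[4] i6&i7  beq.BR+sll.ALU  -- dual
[5] i8&i9  or.ALU+or.ALU  -- dual
[6] i10&i11  xor.ALU+ld.MEM  -- dual
[7] i12  ld.MEM  -- RAW r0
[8] i13  mul.MUL  -- tail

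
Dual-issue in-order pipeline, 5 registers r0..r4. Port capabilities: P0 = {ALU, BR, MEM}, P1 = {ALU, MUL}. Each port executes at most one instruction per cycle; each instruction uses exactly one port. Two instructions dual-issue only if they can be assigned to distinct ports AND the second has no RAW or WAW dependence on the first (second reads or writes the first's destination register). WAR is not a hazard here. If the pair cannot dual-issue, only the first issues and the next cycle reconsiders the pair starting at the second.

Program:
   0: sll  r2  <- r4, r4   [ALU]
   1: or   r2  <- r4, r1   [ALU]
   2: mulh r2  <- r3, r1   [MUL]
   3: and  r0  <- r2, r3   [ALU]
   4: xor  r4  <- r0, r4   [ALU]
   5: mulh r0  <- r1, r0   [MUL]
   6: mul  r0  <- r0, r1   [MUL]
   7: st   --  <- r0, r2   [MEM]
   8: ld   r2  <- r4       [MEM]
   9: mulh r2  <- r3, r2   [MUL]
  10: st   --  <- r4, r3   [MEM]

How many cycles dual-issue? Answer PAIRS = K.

c0: i0 sll  WAW r2
c1: i1 or  WAW r2
c2: i2 mulh  RAW r2
c3: i3 and  RAW r0
c4: i4&i5 xor mulh  dual
c5: i6 mul  RAW r0
c6: i7 st  no-port MEM/MEM
c7: i8 ld  RAW+WAW r2
c8: i9&i10 mulh st  dual

PAIRS = 2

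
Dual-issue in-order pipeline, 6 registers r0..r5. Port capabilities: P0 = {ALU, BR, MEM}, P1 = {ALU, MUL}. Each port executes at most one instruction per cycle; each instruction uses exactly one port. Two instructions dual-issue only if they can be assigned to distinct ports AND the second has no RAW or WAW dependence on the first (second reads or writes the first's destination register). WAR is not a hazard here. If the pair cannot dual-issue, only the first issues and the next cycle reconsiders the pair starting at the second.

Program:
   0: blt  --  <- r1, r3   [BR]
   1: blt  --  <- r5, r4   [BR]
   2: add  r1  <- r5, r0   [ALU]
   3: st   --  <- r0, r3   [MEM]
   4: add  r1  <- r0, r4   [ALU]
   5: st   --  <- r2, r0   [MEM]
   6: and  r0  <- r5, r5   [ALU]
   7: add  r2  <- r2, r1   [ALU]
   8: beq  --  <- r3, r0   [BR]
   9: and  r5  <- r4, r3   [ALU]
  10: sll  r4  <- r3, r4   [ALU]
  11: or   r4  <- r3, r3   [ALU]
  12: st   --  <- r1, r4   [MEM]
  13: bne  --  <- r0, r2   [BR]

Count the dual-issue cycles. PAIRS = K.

c0: i0 blt.BR  no-port BR/BR
c1: i1&i2 blt.BR add.ALU  pair
c2: i3&i4 st.MEM add.ALU  pair
c3: i5&i6 st.MEM and.ALU  pair
c4: i7&i8 add.ALU beq.BR  pair
c5: i9&i10 and.ALU sll.ALU  pair
c6: i11 or.ALU  RAW r4
c7: i12 st.MEM  no-port MEM/BR
c8: i13 bne.BR  tail

PAIRS = 5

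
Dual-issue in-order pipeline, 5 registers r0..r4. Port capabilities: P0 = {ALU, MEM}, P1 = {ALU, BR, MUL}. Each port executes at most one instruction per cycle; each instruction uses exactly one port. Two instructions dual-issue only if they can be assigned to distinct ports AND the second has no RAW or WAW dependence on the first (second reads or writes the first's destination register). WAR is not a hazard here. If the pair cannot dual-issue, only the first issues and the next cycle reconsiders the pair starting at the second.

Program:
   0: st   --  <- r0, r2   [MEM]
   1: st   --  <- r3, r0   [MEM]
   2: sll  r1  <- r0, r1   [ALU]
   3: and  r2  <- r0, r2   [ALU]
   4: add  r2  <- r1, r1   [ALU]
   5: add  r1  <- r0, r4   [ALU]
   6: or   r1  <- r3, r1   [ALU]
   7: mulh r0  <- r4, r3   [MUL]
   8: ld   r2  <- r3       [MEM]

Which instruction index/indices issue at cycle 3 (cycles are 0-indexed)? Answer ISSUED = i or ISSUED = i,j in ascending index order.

ISSUED = 4,5

0. st @i0  | no-port MEM/MEM
1. st sll @i1/i2  | pair
2. and @i3  | WAW r2
3. add add @i4/i5  | pair
4. or mulh @i6/i7  | pair
5. ld @i8  | tail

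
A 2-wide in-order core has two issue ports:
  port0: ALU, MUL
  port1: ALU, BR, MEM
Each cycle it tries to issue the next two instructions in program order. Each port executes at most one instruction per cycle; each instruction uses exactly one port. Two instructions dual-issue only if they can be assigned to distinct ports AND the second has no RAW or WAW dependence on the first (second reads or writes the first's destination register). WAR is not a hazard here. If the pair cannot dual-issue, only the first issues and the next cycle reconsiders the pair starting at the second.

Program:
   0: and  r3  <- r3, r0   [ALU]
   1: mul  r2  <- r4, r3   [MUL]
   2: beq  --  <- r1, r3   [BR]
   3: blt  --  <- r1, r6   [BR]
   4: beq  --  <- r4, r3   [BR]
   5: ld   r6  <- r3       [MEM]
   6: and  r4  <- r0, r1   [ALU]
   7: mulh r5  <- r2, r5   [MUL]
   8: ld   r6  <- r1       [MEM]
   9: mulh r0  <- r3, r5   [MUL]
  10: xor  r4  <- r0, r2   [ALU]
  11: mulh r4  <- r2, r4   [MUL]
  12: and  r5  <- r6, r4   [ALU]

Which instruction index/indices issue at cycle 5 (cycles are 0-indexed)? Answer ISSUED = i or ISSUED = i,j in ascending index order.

ISSUED = 7,8

t=0 i0:and.ALU ; RAW r3
t=1 i1/i2:mul.MUL/beq.BR ; pair
t=2 i3:blt.BR ; no-port BR/BR
t=3 i4:beq.BR ; no-port BR/MEM
t=4 i5/i6:ld.MEM/and.ALU ; pair
t=5 i7/i8:mulh.MUL/ld.MEM ; pair
t=6 i9:mulh.MUL ; RAW r0
t=7 i10:xor.ALU ; RAW+WAW r4
t=8 i11:mulh.MUL ; RAW r4
t=9 i12:and.ALU ; tail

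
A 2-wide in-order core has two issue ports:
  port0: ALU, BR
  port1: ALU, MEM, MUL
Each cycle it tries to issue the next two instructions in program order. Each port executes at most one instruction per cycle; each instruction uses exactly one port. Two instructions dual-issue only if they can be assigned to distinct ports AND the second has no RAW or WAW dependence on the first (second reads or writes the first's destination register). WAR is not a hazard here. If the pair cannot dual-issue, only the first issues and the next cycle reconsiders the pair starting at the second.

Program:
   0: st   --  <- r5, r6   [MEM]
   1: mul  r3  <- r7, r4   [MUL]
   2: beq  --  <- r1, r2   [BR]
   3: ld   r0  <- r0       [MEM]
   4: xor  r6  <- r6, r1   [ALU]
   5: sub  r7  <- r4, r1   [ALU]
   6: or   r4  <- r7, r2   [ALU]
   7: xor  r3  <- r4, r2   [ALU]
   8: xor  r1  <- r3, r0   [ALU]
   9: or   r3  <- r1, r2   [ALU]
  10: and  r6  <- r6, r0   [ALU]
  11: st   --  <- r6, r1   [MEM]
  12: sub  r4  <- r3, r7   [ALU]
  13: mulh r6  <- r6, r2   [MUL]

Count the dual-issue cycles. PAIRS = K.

PAIRS = 4

0. st.MEM @i0  | no-port MEM/MUL
1. mul.MUL/beq.BR @i1/i2  | pair
2. ld.MEM/xor.ALU @i3/i4  | pair
3. sub.ALU @i5  | RAW r7
4. or.ALU @i6  | RAW r4
5. xor.ALU @i7  | RAW r3
6. xor.ALU @i8  | RAW r1
7. or.ALU/and.ALU @i9/i10  | pair
8. st.MEM/sub.ALU @i11/i12  | pair
9. mulh.MUL @i13  | tail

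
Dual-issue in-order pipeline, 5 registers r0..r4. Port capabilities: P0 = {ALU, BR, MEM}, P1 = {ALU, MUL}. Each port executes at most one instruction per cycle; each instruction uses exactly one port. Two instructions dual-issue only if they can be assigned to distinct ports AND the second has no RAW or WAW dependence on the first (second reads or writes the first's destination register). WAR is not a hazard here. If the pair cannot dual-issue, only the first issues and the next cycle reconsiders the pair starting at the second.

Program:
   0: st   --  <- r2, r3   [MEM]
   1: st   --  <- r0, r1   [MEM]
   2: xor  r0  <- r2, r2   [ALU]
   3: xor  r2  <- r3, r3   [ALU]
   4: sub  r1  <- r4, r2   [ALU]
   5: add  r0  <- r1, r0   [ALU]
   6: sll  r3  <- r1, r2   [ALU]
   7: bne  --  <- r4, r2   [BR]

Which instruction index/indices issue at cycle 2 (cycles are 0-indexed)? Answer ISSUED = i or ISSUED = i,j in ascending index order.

[0] i0  st.MEM  -- no-port MEM/MEM
[1] i1/i2  st.MEM+xor.ALU  -- 2-wide
[2] i3  xor.ALU  -- RAW r2
[3] i4  sub.ALU  -- RAW r1
[4] i5/i6  add.ALU+sll.ALU  -- 2-wide
[5] i7  bne.BR  -- tail

ISSUED = 3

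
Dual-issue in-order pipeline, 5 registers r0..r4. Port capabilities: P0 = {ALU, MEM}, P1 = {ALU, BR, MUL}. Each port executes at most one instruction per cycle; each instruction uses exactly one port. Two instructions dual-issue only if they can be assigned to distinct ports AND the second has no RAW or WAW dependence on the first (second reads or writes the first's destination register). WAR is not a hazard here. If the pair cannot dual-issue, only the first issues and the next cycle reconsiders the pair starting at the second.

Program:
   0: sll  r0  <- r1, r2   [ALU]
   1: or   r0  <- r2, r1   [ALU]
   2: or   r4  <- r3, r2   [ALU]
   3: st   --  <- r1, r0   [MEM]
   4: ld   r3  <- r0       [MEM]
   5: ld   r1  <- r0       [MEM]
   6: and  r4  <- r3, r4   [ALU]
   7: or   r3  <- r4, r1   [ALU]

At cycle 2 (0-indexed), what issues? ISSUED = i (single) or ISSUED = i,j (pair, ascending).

[0] i0  sll  -- WAW r0
[1] i1/i2  or/or  -- 2-wide
[2] i3  st  -- no-port MEM/MEM
[3] i4  ld  -- no-port MEM/MEM
[4] i5/i6  ld/and  -- 2-wide
[5] i7  or  -- tail

ISSUED = 3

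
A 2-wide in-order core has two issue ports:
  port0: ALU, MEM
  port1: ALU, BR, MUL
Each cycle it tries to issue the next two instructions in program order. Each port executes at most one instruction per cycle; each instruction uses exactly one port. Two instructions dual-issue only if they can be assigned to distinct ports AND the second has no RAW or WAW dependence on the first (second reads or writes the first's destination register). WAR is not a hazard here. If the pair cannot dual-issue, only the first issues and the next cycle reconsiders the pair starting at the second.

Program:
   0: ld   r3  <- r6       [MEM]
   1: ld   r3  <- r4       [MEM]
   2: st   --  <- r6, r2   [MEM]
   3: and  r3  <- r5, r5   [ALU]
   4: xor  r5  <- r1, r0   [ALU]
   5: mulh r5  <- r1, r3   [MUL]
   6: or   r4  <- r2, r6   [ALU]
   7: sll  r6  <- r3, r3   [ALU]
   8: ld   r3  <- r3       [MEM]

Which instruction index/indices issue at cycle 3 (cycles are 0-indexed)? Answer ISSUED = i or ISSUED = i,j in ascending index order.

c0: i0 ld  no-port MEM/MEM
c1: i1 ld  no-port MEM/MEM
c2: i2+i3 st and  pair
c3: i4 xor  WAW r5
c4: i5+i6 mulh or  pair
c5: i7+i8 sll ld  pair

ISSUED = 4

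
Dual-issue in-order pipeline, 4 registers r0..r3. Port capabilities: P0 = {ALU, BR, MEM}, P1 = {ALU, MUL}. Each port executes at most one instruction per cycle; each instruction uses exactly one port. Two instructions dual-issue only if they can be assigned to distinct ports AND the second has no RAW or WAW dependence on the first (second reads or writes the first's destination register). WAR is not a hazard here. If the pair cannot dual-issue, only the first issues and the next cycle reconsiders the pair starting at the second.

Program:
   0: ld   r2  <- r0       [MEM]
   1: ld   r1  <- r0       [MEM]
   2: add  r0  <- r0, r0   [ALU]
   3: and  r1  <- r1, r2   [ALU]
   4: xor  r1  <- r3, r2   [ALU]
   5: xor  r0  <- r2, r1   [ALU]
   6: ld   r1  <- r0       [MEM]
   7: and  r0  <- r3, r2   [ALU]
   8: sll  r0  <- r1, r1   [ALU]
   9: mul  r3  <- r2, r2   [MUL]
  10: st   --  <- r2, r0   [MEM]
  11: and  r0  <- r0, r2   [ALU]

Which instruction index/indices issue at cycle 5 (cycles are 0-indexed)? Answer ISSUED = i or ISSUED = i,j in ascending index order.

ISSUED = 6,7

#0 head=0: ld i0 no-port MEM/MEM
#1 head=1: ld/add i1,i2 2-wide
#2 head=3: and i3 WAW r1
#3 head=4: xor i4 RAW r1
#4 head=5: xor i5 RAW r0
#5 head=6: ld/and i6,i7 2-wide
#6 head=8: sll/mul i8,i9 2-wide
#7 head=10: st/and i10,i11 2-wide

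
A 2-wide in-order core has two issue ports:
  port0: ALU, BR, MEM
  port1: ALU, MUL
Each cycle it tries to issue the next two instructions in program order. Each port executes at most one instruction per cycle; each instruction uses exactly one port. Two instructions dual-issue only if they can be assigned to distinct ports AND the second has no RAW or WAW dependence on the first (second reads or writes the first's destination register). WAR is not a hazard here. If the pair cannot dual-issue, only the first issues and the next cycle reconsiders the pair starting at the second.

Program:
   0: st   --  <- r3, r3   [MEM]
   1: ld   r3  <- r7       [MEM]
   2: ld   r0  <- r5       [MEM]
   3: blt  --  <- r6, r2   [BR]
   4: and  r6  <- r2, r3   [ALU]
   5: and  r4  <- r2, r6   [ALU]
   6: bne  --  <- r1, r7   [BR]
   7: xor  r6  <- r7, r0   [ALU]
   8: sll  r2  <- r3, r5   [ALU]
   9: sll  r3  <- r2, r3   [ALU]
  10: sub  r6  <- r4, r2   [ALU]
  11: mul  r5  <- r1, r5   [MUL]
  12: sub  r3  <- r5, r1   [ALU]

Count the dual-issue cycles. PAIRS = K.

PAIRS = 4

#0 head=0: st i0 no-port MEM/MEM
#1 head=1: ld i1 no-port MEM/MEM
#2 head=2: ld i2 no-port MEM/BR
#3 head=3: blt;and i3&i4 dual
#4 head=5: and;bne i5&i6 dual
#5 head=7: xor;sll i7&i8 dual
#6 head=9: sll;sub i9&i10 dual
#7 head=11: mul i11 RAW r5
#8 head=12: sub i12 tail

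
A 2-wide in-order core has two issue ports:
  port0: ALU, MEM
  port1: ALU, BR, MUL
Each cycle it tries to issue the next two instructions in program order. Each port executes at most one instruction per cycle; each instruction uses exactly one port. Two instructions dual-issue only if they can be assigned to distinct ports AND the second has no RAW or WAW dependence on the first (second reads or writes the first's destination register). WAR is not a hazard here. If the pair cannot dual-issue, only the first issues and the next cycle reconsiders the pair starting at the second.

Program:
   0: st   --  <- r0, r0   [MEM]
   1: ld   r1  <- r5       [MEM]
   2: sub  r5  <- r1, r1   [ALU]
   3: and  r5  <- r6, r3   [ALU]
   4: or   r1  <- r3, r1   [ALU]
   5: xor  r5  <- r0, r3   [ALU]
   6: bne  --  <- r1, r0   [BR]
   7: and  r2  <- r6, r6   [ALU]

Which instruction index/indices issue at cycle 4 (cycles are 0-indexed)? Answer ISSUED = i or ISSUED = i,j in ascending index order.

ISSUED = 5,6

0. st.MEM @i0  | no-port MEM/MEM
1. ld.MEM @i1  | RAW r1
2. sub.ALU @i2  | WAW r5
3. and.ALU or.ALU @i3+i4  | pair
4. xor.ALU bne.BR @i5+i6  | pair
5. and.ALU @i7  | tail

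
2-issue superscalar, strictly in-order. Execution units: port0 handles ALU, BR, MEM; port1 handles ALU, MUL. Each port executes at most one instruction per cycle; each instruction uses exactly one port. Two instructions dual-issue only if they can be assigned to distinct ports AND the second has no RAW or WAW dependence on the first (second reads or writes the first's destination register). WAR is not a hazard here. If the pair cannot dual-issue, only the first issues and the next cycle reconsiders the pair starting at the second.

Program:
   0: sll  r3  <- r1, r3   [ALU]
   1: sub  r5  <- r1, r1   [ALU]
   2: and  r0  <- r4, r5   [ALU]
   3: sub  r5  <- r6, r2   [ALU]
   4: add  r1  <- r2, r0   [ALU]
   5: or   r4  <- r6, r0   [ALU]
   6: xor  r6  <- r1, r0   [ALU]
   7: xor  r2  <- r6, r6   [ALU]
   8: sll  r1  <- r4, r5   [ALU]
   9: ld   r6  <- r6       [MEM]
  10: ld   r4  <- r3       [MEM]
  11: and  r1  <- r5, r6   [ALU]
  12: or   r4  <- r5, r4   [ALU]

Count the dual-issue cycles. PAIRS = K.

[0] i0+i1  sll.ALU;sub.ALU  -- 2-wide
[1] i2+i3  and.ALU;sub.ALU  -- 2-wide
[2] i4+i5  add.ALU;or.ALU  -- 2-wide
[3] i6  xor.ALU  -- RAW r6
[4] i7+i8  xor.ALU;sll.ALU  -- 2-wide
[5] i9  ld.MEM  -- no-port MEM/MEM
[6] i10+i11  ld.MEM;and.ALU  -- 2-wide
[7] i12  or.ALU  -- tail

PAIRS = 5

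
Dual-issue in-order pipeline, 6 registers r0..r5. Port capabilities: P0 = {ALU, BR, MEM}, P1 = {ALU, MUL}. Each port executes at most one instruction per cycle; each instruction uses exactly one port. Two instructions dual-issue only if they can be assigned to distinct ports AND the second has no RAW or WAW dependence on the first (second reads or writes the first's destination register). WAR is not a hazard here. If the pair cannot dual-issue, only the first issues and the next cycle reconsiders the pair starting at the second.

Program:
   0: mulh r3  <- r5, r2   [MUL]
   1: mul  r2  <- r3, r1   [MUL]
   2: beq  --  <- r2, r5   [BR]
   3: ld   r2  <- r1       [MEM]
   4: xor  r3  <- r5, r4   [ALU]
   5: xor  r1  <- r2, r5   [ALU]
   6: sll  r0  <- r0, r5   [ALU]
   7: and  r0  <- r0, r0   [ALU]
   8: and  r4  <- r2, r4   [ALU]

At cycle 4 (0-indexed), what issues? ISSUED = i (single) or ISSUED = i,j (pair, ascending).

#0 head=0: mulh.MUL i0 no-port MUL/MUL
#1 head=1: mul.MUL i1 RAW r2
#2 head=2: beq.BR i2 no-port BR/MEM
#3 head=3: ld.MEM xor.ALU i3/i4 dual
#4 head=5: xor.ALU sll.ALU i5/i6 dual
#5 head=7: and.ALU and.ALU i7/i8 dual

ISSUED = 5,6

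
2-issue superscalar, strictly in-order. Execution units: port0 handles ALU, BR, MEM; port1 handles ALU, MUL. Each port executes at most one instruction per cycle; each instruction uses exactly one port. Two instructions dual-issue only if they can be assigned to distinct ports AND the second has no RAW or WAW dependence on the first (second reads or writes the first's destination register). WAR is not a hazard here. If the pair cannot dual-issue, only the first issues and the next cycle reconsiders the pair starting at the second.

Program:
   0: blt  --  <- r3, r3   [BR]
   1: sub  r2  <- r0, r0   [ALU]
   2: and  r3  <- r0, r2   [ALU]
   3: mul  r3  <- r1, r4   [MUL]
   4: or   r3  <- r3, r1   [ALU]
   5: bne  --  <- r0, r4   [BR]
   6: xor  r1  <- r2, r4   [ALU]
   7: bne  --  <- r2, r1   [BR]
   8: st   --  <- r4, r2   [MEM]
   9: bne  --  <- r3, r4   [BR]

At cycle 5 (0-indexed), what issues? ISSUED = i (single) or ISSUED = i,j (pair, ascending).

ISSUED = 7

#0 head=0: blt.BR/sub.ALU i0&i1 pair
#1 head=2: and.ALU i2 WAW r3
#2 head=3: mul.MUL i3 RAW+WAW r3
#3 head=4: or.ALU/bne.BR i4&i5 pair
#4 head=6: xor.ALU i6 RAW r1
#5 head=7: bne.BR i7 no-port BR/MEM
#6 head=8: st.MEM i8 no-port MEM/BR
#7 head=9: bne.BR i9 tail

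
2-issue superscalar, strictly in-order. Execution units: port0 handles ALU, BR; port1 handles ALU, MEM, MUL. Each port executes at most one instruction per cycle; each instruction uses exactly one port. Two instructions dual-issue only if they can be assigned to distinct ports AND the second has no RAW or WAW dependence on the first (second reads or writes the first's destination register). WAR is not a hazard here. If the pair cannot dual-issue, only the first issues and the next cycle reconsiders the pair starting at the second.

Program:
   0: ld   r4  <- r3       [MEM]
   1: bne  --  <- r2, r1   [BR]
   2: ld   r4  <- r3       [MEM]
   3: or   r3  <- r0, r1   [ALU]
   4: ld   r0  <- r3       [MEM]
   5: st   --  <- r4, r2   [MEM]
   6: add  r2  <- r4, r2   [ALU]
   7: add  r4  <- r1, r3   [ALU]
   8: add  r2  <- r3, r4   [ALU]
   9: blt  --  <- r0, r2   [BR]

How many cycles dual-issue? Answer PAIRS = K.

t=0 i0&i1:ld;bne ; dual
t=1 i2&i3:ld;or ; dual
t=2 i4:ld ; no-port MEM/MEM
t=3 i5&i6:st;add ; dual
t=4 i7:add ; RAW r4
t=5 i8:add ; RAW r2
t=6 i9:blt ; tail

PAIRS = 3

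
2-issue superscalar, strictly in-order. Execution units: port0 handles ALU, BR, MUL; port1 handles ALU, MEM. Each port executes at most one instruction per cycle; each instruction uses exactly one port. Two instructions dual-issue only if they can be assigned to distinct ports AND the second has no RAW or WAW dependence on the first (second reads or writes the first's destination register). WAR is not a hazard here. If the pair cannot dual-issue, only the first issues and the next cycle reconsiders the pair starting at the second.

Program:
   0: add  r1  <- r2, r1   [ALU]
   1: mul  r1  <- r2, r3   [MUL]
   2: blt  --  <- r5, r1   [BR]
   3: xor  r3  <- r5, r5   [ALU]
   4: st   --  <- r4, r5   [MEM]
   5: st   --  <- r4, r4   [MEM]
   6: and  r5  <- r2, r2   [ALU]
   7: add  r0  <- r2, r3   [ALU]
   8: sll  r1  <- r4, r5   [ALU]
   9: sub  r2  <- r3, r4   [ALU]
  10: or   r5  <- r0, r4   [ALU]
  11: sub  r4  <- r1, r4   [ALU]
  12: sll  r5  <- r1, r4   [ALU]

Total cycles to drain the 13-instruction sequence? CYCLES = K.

0. add @i0  | WAW r1
1. mul @i1  | no-port MUL/BR
2. blt/xor @i2+i3  | dual
3. st @i4  | no-port MEM/MEM
4. st/and @i5+i6  | dual
5. add/sll @i7+i8  | dual
6. sub/or @i9+i10  | dual
7. sub @i11  | RAW r4
8. sll @i12  | tail

CYCLES = 9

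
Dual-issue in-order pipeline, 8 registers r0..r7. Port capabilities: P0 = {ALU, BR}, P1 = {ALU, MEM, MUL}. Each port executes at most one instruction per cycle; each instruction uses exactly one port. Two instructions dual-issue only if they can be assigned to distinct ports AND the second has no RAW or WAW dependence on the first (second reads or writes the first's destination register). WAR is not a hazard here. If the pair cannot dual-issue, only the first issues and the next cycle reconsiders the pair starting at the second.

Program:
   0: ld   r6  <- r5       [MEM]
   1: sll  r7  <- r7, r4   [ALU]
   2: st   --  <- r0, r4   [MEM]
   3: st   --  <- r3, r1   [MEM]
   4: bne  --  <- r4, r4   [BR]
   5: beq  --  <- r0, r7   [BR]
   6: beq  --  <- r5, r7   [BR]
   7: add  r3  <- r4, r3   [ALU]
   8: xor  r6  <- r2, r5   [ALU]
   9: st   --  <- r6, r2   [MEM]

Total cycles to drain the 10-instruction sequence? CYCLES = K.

  cy0 -> i0/i1 (ld+sll) 2-wide
  cy1 -> i2 (st) no-port MEM/MEM
  cy2 -> i3/i4 (st+bne) 2-wide
  cy3 -> i5 (beq) no-port BR/BR
  cy4 -> i6/i7 (beq+add) 2-wide
  cy5 -> i8 (xor) RAW r6
  cy6 -> i9 (st) tail

CYCLES = 7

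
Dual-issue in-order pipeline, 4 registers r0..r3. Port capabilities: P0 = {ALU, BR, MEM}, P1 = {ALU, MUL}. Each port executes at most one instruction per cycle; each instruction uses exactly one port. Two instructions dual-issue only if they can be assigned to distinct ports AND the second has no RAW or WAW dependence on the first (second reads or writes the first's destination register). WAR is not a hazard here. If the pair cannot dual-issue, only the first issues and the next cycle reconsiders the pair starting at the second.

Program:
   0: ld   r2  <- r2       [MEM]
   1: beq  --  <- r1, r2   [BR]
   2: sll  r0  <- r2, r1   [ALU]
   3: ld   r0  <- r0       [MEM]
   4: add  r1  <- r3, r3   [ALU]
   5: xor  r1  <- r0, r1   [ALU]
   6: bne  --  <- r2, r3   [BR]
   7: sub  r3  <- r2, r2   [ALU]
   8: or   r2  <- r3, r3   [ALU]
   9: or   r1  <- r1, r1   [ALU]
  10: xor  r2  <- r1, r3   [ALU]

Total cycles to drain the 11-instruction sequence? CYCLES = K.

0. ld.MEM @i0  | no-port MEM/BR
1. beq.BR/sll.ALU @i1/i2  | dual
2. ld.MEM/add.ALU @i3/i4  | dual
3. xor.ALU/bne.BR @i5/i6  | dual
4. sub.ALU @i7  | RAW r3
5. or.ALU/or.ALU @i8/i9  | dual
6. xor.ALU @i10  | tail

CYCLES = 7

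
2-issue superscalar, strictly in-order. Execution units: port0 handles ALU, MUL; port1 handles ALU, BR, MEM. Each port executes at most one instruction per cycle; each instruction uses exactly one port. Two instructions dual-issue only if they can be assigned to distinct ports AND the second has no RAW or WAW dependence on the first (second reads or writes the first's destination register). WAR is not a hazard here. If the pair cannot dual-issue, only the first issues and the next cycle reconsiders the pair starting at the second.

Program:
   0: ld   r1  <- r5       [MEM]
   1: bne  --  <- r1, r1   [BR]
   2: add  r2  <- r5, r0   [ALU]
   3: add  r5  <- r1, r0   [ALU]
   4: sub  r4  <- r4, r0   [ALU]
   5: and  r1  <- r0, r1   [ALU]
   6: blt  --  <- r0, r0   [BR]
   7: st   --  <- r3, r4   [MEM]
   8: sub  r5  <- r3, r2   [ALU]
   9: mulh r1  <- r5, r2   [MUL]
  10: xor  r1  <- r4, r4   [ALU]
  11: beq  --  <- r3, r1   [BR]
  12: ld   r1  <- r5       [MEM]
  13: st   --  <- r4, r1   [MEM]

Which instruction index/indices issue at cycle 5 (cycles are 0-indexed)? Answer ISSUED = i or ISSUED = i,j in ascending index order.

ISSUED = 9

c0: i0 ld  no-port MEM/BR
c1: i1+i2 bne;add  pair
c2: i3+i4 add;sub  pair
c3: i5+i6 and;blt  pair
c4: i7+i8 st;sub  pair
c5: i9 mulh  WAW r1
c6: i10 xor  RAW r1
c7: i11 beq  no-port BR/MEM
c8: i12 ld  no-port MEM/MEM
c9: i13 st  tail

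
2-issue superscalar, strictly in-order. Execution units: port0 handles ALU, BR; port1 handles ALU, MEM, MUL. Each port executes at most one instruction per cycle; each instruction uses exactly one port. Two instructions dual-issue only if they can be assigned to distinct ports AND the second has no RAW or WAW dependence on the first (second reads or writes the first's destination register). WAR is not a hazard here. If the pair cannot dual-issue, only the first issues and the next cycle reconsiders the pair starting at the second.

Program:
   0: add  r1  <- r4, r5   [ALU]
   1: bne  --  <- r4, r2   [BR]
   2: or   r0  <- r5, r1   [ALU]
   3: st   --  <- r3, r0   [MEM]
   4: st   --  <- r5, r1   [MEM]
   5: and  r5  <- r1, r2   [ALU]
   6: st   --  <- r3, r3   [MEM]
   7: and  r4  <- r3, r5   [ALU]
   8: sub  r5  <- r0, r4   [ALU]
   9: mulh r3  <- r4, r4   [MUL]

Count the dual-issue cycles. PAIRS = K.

PAIRS = 4

c0: i0+i1 add/bne  2-wide
c1: i2 or  RAW r0
c2: i3 st  no-port MEM/MEM
c3: i4+i5 st/and  2-wide
c4: i6+i7 st/and  2-wide
c5: i8+i9 sub/mulh  2-wide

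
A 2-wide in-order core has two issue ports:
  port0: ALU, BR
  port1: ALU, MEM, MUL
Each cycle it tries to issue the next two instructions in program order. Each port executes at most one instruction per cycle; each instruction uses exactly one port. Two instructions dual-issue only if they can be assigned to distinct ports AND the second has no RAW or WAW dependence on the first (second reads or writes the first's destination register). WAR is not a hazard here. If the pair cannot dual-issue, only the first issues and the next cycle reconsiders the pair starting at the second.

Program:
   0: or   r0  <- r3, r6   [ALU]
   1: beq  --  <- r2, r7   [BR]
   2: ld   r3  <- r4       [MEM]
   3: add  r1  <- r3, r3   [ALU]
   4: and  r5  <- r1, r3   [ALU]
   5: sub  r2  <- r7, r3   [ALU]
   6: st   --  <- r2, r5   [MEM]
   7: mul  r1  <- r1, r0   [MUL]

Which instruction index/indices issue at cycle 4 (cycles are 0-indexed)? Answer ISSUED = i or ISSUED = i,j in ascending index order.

ISSUED = 6

0. or/beq @i0&i1  | pair
1. ld @i2  | RAW r3
2. add @i3  | RAW r1
3. and/sub @i4&i5  | pair
4. st @i6  | no-port MEM/MUL
5. mul @i7  | tail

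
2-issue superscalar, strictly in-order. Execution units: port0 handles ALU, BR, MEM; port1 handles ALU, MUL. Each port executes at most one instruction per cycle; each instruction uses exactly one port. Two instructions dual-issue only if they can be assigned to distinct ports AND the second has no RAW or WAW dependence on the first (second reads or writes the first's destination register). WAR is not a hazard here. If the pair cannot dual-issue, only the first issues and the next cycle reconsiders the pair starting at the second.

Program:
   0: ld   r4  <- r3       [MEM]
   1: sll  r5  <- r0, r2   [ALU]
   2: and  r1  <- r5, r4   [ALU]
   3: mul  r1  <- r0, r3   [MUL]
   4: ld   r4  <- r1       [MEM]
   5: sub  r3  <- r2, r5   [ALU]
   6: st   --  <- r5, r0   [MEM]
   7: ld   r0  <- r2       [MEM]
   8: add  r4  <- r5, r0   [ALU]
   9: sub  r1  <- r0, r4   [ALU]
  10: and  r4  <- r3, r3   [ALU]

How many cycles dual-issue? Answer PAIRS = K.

t=0 i0&i1:ld/sll ; pair
t=1 i2:and ; WAW r1
t=2 i3:mul ; RAW r1
t=3 i4&i5:ld/sub ; pair
t=4 i6:st ; no-port MEM/MEM
t=5 i7:ld ; RAW r0
t=6 i8:add ; RAW r4
t=7 i9&i10:sub/and ; pair

PAIRS = 3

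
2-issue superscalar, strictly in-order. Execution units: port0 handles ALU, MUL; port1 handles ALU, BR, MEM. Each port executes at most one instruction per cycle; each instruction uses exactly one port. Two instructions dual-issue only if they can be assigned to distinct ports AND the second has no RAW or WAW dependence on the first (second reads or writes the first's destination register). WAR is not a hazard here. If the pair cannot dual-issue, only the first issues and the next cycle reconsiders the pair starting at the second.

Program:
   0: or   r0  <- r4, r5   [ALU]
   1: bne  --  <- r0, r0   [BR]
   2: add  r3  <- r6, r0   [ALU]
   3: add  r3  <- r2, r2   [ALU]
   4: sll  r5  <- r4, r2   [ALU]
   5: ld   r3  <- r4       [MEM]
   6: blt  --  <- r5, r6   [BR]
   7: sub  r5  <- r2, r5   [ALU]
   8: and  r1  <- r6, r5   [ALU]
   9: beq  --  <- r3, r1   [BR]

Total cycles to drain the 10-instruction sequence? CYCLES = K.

  cy0 -> i0 (or) RAW r0
  cy1 -> i1+i2 (bne/add) 2-wide
  cy2 -> i3+i4 (add/sll) 2-wide
  cy3 -> i5 (ld) no-port MEM/BR
  cy4 -> i6+i7 (blt/sub) 2-wide
  cy5 -> i8 (and) RAW r1
  cy6 -> i9 (beq) tail

CYCLES = 7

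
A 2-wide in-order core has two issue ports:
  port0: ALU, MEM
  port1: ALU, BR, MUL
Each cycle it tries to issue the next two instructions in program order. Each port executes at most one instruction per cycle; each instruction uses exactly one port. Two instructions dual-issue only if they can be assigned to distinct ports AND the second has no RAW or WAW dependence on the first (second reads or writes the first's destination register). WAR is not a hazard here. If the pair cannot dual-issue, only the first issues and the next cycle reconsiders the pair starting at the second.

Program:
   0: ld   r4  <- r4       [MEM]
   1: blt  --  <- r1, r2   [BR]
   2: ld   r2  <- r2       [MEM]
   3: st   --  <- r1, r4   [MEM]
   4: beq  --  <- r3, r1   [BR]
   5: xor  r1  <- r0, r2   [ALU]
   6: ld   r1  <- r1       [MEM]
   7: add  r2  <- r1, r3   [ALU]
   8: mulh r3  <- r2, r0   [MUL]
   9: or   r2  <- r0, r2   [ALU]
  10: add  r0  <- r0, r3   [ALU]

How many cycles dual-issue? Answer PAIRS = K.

PAIRS = 3

[0] i0/i1  ld/blt  -- 2-wide
[1] i2  ld  -- no-port MEM/MEM
[2] i3/i4  st/beq  -- 2-wide
[3] i5  xor  -- RAW+WAW r1
[4] i6  ld  -- RAW r1
[5] i7  add  -- RAW r2
[6] i8/i9  mulh/or  -- 2-wide
[7] i10  add  -- tail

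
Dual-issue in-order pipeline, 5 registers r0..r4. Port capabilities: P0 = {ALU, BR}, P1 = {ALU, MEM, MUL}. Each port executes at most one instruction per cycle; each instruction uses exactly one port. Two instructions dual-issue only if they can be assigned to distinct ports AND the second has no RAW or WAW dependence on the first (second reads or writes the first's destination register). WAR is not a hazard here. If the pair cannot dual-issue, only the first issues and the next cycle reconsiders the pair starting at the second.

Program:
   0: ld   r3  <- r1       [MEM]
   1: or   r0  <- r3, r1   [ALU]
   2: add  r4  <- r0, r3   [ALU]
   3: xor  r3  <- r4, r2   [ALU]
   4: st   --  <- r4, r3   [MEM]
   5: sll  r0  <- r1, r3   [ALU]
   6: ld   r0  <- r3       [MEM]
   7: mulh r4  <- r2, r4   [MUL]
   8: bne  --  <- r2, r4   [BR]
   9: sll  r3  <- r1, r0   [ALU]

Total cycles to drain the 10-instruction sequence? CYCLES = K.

#0 head=0: ld i0 RAW r3
#1 head=1: or i1 RAW r0
#2 head=2: add i2 RAW r4
#3 head=3: xor i3 RAW r3
#4 head=4: st sll i4,i5 dual
#5 head=6: ld i6 no-port MEM/MUL
#6 head=7: mulh i7 RAW r4
#7 head=8: bne sll i8,i9 dual

CYCLES = 8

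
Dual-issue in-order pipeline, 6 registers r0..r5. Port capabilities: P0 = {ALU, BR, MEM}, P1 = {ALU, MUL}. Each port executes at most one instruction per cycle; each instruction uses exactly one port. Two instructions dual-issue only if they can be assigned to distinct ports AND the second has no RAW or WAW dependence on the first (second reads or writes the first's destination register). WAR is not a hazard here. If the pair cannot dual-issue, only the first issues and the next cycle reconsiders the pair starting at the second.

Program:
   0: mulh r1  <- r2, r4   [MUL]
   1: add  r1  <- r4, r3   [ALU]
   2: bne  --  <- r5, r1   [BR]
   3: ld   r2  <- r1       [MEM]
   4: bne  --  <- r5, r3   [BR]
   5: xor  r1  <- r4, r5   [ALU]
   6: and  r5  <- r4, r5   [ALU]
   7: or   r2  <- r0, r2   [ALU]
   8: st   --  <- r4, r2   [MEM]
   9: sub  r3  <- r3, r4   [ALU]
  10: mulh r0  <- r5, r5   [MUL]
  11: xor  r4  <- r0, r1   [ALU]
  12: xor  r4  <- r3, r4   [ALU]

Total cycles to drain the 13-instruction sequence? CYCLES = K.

0. mulh @i0  | WAW r1
1. add @i1  | RAW r1
2. bne @i2  | no-port BR/MEM
3. ld @i3  | no-port MEM/BR
4. bne;xor @i4&i5  | 2-wide
5. and;or @i6&i7  | 2-wide
6. st;sub @i8&i9  | 2-wide
7. mulh @i10  | RAW r0
8. xor @i11  | RAW+WAW r4
9. xor @i12  | tail

CYCLES = 10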